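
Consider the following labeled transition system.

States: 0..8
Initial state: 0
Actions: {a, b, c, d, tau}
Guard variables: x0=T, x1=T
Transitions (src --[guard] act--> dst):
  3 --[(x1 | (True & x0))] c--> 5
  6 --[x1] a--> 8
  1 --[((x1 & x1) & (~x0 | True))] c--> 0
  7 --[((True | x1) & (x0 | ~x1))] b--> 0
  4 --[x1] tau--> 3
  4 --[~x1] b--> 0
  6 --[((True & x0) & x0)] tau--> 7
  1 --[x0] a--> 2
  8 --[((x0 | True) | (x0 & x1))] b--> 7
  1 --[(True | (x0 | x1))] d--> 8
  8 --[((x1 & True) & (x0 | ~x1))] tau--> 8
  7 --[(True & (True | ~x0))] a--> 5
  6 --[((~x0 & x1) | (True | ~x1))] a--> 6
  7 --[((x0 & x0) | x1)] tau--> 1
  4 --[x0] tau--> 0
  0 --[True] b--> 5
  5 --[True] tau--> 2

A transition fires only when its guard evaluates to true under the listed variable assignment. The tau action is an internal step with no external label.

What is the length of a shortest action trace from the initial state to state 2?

Answer: 2

Working:
BFS to 2:
  Layer 0: {0}
  Layer 1: {5}
  Layer 2: {2}
2 enters at depth 2; path b·tau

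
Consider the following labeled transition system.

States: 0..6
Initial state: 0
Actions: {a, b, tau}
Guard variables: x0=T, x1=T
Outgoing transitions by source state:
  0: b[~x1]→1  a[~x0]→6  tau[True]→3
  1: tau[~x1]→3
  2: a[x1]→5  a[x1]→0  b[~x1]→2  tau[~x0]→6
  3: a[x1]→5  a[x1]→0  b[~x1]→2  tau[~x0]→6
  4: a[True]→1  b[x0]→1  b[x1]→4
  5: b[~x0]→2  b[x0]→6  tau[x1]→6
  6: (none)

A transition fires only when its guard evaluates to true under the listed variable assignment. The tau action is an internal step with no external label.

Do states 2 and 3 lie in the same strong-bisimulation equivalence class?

Answer: BISIMILAR

Trace:
Bisimulation quotient by refinement:
  π0 = {{0,1,2,3,4,5,6}}
  π1 = {{0},{1,6},{2,3},{4},{5}}
5 equivalence class(es) (converged in 2)
2∈{2,3}, 3∈{2,3}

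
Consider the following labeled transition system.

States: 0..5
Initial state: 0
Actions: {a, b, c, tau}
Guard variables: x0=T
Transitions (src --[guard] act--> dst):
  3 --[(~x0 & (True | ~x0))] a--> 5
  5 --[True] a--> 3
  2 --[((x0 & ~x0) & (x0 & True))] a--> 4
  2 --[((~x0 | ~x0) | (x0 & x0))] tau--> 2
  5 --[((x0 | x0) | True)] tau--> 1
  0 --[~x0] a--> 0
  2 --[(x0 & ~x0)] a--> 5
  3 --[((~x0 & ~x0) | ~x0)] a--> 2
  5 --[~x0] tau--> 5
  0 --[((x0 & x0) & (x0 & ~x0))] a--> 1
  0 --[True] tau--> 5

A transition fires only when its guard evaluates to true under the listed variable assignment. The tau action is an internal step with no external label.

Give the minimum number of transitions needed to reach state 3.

Answer: 2

Trace:
Layered search for 3:
  depth 0: {0}
  depth 1: {5}
  depth 2: {1,3}
first hit 3 at d=2 via tau·a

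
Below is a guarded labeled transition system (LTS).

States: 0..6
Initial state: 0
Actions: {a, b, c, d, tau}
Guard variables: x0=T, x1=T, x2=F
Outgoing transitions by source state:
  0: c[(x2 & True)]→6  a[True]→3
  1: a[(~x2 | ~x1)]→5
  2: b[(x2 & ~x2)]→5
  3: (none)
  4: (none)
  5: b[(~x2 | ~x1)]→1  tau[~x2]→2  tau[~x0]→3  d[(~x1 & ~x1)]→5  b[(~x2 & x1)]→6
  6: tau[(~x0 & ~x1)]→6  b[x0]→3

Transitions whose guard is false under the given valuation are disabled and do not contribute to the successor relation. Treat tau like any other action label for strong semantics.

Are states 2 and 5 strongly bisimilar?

Answer: NOT BISIMILAR

Trace:
Bisimulation quotient by refinement:
  P[0] = {{0,1,2,3,4,5,6}}
  P[1] = {{0,1},{2,3,4},{5},{6}}
  P[2] = {{0},{1},{2,3,4},{5},{6}}
5 equivalence class(es) (converged in 3)
class of 2: {2,3,4}; class of 5: {5}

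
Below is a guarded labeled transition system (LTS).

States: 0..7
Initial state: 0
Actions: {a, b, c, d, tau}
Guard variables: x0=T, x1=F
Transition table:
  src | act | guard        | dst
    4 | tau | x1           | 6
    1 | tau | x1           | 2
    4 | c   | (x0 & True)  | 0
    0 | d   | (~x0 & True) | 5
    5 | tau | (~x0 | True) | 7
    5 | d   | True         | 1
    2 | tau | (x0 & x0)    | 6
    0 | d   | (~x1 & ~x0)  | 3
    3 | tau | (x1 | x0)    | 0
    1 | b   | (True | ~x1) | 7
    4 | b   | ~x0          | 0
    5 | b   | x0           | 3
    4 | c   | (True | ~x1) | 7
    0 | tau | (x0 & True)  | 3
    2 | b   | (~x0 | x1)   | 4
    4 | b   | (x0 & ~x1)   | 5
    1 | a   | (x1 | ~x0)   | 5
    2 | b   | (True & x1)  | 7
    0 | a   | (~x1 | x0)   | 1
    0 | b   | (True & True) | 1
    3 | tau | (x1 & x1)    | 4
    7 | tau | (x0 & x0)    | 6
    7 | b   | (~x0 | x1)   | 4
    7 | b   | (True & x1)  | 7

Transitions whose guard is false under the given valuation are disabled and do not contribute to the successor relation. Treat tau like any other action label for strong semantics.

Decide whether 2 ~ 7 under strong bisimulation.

Refine partition for ~:
  π0 = {{0,1,2,3,4,5,6,7}}
  π1 = {{0},{1},{2,3,7},{4},{5},{6}}
  π2 = {{0},{1},{2,7},{3},{4},{5},{6}}
7 equivalence class(es) (converged in 3)
2∈{2,7}, 7∈{2,7}

Answer: BISIMILAR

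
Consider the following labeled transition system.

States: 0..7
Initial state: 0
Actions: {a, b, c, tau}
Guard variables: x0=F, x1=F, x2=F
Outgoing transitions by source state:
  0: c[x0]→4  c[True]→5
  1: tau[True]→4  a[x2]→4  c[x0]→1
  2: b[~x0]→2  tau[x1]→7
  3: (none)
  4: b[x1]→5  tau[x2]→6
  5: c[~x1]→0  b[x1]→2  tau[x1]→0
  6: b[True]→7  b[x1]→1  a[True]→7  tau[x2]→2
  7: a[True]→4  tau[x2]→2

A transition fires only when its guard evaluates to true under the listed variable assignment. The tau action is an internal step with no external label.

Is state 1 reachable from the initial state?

After dropping false guards: 7 live edges.
depth 0: {0}
depth 1: {5}  total {0,5}
R = {0,5}

Answer: UNREACHABLE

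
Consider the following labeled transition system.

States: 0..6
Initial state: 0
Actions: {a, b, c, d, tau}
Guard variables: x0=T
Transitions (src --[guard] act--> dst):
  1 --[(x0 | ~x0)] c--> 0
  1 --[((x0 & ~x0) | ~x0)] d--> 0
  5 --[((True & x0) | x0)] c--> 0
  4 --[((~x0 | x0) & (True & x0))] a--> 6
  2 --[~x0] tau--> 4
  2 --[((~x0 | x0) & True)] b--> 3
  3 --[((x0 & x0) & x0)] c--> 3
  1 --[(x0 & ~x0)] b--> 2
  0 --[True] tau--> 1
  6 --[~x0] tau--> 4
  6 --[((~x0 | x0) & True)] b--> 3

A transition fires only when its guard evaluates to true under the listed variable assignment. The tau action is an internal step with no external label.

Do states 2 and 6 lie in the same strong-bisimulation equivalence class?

Answer: BISIMILAR

Working:
Bisimulation quotient by refinement:
  round 0: {{0,1,2,3,4,5,6}}
  round 1: {{0},{1,3,5},{2,6},{4}}
  round 2: {{0},{1,5},{2,6},{3},{4}}
5 equivalence class(es) (converged in 3)
class of 2: {2,6}; class of 6: {2,6}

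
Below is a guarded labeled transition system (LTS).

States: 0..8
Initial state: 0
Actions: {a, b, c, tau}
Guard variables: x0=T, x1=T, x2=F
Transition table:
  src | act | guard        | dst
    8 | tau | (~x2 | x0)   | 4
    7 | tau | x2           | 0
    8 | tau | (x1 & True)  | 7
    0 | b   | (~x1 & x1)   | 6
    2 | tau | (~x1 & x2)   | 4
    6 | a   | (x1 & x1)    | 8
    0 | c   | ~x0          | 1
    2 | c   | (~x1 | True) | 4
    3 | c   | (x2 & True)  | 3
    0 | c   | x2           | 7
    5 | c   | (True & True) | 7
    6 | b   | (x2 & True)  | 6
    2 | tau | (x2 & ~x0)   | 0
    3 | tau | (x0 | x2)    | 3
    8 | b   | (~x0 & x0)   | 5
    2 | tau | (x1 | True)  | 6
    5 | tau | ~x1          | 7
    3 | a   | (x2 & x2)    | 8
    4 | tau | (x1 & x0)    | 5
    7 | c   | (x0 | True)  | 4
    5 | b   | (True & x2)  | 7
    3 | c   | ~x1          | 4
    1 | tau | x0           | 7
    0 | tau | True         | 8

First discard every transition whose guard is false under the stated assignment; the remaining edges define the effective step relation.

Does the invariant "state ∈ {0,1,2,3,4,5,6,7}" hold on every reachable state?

Answer: INVARIANT VIOLATED at state 8

Working:
Inv-set: {0,1,2,3,4,5,6,7}
Reach set: {0,4,5,7,8}
  0: safe
  4: safe
  5: safe
  7: safe
  8: outside
witness against invariant: tau → 8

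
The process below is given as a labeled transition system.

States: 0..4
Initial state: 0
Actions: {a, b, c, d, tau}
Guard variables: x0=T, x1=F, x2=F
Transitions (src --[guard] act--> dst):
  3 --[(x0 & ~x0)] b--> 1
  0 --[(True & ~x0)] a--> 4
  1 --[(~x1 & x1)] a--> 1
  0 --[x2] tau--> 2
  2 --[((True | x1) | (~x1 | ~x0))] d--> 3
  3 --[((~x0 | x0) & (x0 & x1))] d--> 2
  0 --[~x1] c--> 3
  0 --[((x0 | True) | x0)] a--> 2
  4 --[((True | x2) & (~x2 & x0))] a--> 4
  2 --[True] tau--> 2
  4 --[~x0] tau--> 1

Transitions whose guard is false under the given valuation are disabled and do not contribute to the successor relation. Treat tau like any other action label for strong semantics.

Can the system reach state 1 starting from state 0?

Guard filter leaves 5 enabled edge(s).
Layer 0: {0}
Layer 1: {2,3}  total {0,2,3}
Reach set: {0,2,3}

Answer: UNREACHABLE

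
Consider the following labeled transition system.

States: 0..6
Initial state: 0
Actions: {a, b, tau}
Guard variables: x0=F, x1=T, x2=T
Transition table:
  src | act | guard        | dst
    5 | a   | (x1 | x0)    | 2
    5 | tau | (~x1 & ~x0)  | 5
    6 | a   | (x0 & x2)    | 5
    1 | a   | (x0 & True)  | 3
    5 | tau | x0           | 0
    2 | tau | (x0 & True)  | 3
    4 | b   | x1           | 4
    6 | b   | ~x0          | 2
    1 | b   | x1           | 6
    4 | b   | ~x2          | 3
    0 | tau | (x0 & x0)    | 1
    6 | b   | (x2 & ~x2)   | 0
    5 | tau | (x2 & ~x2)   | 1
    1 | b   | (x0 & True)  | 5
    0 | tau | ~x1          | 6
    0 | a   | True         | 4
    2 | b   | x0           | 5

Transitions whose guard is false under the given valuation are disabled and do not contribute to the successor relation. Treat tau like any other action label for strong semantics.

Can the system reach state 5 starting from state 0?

After dropping false guards: 5 live edges.
depth 0: {0}
depth 1: {4}  total {0,4}
Reachable = {0,4}

Answer: UNREACHABLE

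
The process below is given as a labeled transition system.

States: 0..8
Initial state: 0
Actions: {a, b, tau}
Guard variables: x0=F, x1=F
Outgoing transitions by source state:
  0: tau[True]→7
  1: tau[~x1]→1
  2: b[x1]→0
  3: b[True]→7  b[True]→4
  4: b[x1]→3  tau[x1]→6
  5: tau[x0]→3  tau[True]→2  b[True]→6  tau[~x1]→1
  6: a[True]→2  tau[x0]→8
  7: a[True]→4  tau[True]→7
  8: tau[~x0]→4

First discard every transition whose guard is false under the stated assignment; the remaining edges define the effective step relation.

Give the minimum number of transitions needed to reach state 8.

Answer: UNREACHABLE

Trace:
Layered search for 8:
  L0 = {0}
  L1 = {7}
  L2 = {4}
8 never appears.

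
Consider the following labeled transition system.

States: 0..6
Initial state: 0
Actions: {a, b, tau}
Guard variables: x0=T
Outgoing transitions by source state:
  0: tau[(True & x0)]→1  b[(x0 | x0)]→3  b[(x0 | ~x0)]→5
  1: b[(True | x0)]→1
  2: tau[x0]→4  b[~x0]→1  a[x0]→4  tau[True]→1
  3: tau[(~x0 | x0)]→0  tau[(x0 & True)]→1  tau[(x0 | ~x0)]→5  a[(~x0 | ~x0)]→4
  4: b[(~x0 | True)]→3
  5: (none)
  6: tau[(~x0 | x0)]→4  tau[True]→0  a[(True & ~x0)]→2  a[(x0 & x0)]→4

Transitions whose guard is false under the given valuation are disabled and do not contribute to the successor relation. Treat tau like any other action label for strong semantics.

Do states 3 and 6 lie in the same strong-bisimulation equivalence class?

Answer: NOT BISIMILAR

Analysis:
Compute ~ classes (split until stable):
  π0 = {{0,1,2,3,4,5,6}}
  π1 = {{0},{1,4},{2,6},{3},{5}}
  π2 = {{0},{1},{2},{3},{4},{5},{6}}
7 equivalence class(es) (converged in 3)
class of 3: {3}; class of 6: {6}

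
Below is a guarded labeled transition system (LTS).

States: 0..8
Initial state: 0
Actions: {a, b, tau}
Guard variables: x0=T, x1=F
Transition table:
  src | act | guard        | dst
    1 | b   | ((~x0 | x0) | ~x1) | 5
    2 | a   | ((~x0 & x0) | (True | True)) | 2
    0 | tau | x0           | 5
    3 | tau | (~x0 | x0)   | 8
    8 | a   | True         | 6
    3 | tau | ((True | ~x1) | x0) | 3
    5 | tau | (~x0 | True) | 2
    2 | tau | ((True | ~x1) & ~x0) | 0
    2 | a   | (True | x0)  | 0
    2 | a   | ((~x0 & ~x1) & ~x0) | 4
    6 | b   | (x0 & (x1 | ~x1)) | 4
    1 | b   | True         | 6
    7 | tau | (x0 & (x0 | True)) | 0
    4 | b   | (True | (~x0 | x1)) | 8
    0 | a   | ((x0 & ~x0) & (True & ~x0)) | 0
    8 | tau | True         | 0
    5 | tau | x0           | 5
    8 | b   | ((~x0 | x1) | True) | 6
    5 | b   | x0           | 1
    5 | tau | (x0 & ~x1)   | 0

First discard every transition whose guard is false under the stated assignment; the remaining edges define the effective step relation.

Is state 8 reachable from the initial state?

17 transition(s) survive guard evaluation.
depth 0: {0}
depth 1: {5}  now seen {0,5}
depth 2: {1,2}  now seen {0,1,2,5}
depth 3: {6}  now seen {0,1,2,5,6}
depth 4: {4}  now seen {0,1,2,4,5,6}
depth 5: {8}  now seen {0,1,2,4,5,6,8}
Reachable = {0,1,2,4,5,6,8}
witness 8: tau·b·b·b·b

Answer: REACHABLE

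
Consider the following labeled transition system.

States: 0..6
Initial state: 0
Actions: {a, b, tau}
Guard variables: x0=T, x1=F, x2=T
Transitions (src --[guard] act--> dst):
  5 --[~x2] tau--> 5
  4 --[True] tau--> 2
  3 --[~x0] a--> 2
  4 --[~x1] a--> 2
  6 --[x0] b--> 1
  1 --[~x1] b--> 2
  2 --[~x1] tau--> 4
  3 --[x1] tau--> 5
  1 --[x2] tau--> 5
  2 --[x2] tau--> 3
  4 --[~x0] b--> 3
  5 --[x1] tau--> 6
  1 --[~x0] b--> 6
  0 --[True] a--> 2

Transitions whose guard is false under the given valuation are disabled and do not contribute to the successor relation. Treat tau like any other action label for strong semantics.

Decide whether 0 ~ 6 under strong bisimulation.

Bisimulation quotient by refinement:
  P[0] = {{0,1,2,3,4,5,6}}
  P[1] = {{0},{1},{2},{3,5},{4},{6}}
6 equivalence class(es) (converged in 2)
0∈{0}, 6∈{6}

Answer: NOT BISIMILAR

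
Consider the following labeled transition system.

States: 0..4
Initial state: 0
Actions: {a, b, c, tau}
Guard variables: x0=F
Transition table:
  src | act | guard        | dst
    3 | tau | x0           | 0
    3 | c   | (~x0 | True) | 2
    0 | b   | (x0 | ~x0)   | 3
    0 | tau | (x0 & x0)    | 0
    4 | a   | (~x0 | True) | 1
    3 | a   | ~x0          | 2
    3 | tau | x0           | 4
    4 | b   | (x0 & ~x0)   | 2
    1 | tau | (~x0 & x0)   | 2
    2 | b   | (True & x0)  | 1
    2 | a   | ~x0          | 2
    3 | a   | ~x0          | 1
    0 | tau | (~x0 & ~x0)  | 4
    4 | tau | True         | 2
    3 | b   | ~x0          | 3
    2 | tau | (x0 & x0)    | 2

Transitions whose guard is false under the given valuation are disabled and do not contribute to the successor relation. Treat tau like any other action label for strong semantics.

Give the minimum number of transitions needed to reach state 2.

Answer: 2

Analysis:
BFS to 2:
  L0 = {0}
  L1 = {3,4}
  L2 = {1,2}
depth(2)=2, e.g. b·a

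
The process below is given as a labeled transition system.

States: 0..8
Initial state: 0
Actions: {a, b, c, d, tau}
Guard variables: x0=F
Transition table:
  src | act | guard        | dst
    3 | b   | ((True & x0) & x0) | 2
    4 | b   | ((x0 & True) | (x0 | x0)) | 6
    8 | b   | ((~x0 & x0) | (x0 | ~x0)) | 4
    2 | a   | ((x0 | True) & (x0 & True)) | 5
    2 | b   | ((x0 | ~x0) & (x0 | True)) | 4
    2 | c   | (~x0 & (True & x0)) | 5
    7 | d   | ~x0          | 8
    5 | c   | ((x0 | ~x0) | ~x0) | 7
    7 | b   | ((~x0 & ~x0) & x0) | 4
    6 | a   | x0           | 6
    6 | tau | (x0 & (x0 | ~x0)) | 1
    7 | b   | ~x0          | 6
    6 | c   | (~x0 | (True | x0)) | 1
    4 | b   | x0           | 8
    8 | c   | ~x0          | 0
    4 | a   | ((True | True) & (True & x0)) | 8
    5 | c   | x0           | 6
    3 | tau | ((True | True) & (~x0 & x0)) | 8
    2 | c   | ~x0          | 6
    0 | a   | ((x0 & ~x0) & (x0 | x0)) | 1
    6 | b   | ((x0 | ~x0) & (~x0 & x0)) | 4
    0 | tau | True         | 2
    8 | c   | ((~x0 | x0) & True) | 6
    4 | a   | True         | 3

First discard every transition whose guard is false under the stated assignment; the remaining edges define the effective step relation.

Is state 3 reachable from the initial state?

After dropping false guards: 11 live edges.
Layer 0: {0}
Layer 1: {2}  now seen {0,2}
Layer 2: {4,6}  now seen {0,2,4,6}
Layer 3: {1,3}  now seen {0,1,2,3,4,6}
Reachable = {0,1,2,3,4,6}
Path to 3: tau·b·a

Answer: REACHABLE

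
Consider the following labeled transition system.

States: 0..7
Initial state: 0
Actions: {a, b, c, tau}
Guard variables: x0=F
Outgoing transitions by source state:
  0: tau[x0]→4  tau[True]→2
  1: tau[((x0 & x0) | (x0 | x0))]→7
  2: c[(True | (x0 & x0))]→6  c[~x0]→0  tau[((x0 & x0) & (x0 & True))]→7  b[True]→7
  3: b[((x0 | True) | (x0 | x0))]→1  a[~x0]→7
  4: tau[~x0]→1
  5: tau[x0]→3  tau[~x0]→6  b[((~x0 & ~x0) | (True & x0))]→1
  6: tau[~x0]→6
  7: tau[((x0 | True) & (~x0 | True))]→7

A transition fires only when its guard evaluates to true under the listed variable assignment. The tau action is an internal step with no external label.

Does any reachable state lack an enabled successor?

Answer: DEADLOCK-FREE

Working:
Reachable = {0,2,6,7}
  0: tau→2  [1 out]
  2: b→7  c→0  c→6  [3 out]
  6: tau→6  [1 out]
  7: tau→7  [1 out]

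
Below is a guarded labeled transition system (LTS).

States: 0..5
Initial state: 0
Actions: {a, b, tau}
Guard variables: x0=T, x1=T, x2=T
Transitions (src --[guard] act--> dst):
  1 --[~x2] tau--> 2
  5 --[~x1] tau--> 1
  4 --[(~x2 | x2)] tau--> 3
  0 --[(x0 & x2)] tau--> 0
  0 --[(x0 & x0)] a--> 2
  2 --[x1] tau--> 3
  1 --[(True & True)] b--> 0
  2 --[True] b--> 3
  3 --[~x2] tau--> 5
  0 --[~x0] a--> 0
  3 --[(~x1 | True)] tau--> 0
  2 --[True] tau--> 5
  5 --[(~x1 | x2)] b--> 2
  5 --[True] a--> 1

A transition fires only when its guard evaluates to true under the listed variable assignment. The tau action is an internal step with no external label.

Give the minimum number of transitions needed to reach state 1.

Answer: 3

Analysis:
Breadth-first toward 1:
  Layer 0: {0}
  Layer 1: {2}
  Layer 2: {3,5}
  Layer 3: {1}
1 enters at depth 3; path a·tau·a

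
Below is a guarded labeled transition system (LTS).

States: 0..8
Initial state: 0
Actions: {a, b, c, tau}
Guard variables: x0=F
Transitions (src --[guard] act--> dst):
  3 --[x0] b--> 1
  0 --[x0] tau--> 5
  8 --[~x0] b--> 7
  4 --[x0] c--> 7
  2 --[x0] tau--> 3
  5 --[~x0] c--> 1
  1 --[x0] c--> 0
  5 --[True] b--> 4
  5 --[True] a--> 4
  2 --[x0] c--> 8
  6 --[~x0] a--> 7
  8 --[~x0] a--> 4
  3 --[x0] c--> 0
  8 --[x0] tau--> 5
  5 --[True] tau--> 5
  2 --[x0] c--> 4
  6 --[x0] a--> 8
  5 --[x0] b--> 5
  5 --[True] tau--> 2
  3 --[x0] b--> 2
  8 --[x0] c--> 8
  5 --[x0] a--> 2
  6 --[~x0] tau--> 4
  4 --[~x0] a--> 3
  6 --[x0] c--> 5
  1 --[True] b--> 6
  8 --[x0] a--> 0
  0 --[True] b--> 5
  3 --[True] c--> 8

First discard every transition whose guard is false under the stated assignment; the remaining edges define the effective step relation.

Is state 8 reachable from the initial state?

Answer: REACHABLE

Analysis:
13 transition(s) survive guard evaluation.
L0 = {0}
L1 = {5}  cumulative {0,5}
L2 = {1,2,4}  cumulative {0,1,2,4,5}
L3 = {3,6}  cumulative {0,1,2,3,4,5,6}
L4 = {7,8}  cumulative {0,1,2,3,4,5,6,7,8}
Reach set: {0,1,2,3,4,5,6,7,8}
Path to 8: b·b·a·c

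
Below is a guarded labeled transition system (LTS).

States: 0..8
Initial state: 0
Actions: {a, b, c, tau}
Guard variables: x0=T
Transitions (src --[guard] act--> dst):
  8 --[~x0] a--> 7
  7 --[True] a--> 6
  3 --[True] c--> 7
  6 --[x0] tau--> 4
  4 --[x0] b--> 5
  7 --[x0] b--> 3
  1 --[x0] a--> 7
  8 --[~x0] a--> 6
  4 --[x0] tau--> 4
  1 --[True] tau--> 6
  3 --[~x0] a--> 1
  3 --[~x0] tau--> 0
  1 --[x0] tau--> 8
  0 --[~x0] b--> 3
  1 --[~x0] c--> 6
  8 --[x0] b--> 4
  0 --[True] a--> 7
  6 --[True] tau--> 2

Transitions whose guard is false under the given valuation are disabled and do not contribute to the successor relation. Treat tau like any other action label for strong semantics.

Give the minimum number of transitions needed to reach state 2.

Answer: 3

Trace:
BFS to 2:
  Layer 0: {0}
  Layer 1: {7}
  Layer 2: {3,6}
  Layer 3: {2,4}
first hit 2 at d=3 via a·a·tau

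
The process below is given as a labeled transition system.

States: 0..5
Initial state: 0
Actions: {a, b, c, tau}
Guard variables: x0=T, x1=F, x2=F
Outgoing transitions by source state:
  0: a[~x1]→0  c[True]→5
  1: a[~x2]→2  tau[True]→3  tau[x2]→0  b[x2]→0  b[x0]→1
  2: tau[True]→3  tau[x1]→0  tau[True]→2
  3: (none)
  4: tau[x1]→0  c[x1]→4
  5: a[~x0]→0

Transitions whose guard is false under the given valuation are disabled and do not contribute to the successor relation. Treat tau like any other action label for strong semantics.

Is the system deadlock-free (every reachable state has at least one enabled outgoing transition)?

Answer: DEADLOCK at state 5

Working:
Reachable = {0,5}
  0: a→0  c→5  [2 exit(s)]
  5: ∅  [deadlock]
Path to 5: c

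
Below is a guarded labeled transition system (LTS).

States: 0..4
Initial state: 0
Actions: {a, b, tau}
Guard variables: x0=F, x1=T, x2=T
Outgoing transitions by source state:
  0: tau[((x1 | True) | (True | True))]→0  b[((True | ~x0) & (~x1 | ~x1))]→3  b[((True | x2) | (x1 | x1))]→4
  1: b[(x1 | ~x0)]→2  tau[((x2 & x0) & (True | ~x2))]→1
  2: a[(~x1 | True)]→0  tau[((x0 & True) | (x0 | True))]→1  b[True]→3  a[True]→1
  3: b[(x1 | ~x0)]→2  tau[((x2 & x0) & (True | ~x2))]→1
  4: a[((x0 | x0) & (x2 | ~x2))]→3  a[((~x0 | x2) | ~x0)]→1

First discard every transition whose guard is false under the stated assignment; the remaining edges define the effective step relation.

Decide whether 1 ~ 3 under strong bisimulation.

Answer: BISIMILAR

Working:
Refine partition for ~:
  π0 = {{0,1,2,3,4}}
  π1 = {{0},{1,3},{2},{4}}
Fixed point at round 2; 4 class(es).
[1]={1,3}  [3]={1,3}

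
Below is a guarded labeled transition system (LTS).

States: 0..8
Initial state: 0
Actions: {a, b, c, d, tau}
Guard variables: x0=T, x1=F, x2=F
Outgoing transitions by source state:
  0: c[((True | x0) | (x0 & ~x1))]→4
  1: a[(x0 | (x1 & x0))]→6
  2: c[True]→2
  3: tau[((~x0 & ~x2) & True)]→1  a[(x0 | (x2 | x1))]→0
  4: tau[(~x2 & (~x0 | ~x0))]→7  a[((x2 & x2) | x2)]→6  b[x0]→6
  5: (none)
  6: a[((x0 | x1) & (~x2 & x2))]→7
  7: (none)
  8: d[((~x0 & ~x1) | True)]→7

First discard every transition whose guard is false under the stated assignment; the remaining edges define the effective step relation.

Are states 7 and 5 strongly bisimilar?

Answer: BISIMILAR

Working:
Bisimulation quotient by refinement:
  P[0] = {{0,1,2,3,4,5,6,7,8}}
  P[1] = {{0,2},{1,3},{4},{5,6,7},{8}}
  P[2] = {{0},{1},{2},{3},{4},{5,6,7},{8}}
7 equivalence class(es) (converged in 3)
[7]={5,6,7}  [5]={5,6,7}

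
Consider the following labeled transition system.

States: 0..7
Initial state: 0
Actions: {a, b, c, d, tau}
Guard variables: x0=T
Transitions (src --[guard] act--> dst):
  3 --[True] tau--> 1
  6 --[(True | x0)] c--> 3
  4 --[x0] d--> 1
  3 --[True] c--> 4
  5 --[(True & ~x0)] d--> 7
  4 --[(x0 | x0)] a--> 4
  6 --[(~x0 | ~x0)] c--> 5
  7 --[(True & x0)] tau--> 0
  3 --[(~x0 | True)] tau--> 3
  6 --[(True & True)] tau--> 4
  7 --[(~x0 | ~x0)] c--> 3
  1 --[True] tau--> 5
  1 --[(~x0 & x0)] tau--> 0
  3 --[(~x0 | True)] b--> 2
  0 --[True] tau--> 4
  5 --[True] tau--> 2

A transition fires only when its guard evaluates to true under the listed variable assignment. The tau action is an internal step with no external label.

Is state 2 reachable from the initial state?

Answer: REACHABLE

Analysis:
Guard filter leaves 12 enabled edge(s).
depth 0: {0}
depth 1: {4}  total {0,4}
depth 2: {1}  total {0,1,4}
depth 3: {5}  total {0,1,4,5}
depth 4: {2}  total {0,1,2,4,5}
R = {0,1,2,4,5}
Path to 2: tau·d·tau·tau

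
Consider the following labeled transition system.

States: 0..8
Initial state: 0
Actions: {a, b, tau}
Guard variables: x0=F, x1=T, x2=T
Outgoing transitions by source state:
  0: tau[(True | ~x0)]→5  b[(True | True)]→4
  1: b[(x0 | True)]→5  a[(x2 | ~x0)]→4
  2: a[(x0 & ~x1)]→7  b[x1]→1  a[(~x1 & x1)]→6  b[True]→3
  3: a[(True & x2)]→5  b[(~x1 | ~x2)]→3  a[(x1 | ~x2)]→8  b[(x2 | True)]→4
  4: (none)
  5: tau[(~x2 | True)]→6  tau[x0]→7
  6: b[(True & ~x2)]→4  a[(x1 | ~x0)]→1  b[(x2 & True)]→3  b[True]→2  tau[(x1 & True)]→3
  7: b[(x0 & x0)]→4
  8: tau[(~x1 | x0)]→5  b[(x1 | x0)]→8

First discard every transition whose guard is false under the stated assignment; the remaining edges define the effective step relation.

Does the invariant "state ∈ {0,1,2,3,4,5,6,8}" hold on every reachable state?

Answer: INVARIANT HOLDS

Analysis:
Safe = {0,1,2,3,4,5,6,8}
Reach set: {0,1,2,3,4,5,6,8}
  0: ok
  1: ok
  2: ok
  3: ok
  4: ok
  5: ok
  6: ok
  8: ok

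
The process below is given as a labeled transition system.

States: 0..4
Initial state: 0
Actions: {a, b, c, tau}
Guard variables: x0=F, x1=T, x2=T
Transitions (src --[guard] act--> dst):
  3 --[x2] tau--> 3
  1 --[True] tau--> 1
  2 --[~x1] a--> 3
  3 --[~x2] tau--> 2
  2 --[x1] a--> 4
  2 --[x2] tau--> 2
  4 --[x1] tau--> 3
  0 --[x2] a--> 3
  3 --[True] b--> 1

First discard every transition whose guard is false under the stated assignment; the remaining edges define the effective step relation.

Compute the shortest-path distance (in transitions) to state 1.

Breadth-first toward 1:
  depth 0: {0}
  depth 1: {3}
  depth 2: {1}
first hit 1 at d=2 via a·b

Answer: 2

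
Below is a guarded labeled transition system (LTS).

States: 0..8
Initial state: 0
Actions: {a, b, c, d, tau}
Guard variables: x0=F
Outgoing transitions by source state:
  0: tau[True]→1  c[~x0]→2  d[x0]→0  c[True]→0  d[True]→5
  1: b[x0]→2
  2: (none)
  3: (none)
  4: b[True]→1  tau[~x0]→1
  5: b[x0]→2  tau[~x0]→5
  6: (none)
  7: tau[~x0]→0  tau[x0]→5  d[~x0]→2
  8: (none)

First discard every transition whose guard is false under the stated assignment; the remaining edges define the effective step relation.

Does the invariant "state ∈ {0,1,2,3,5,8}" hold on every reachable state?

Answer: INVARIANT HOLDS

Trace:
Allowed set {0,1,2,3,5,8}
R = {0,1,2,5}
  0: safe
  1: safe
  2: safe
  5: safe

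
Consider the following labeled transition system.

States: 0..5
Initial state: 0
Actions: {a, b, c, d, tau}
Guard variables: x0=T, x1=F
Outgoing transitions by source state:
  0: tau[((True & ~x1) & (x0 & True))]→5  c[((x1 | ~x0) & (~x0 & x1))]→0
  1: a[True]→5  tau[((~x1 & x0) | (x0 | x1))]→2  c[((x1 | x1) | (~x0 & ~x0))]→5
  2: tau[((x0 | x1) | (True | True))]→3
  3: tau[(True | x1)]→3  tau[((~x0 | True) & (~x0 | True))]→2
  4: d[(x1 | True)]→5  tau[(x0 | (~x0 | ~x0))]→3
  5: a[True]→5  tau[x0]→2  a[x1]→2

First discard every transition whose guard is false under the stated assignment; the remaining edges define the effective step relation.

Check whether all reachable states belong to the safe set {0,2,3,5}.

Answer: INVARIANT HOLDS

Analysis:
Allowed set {0,2,3,5}
Reach set: {0,2,3,5}
  0: ok
  2: ok
  3: ok
  5: ok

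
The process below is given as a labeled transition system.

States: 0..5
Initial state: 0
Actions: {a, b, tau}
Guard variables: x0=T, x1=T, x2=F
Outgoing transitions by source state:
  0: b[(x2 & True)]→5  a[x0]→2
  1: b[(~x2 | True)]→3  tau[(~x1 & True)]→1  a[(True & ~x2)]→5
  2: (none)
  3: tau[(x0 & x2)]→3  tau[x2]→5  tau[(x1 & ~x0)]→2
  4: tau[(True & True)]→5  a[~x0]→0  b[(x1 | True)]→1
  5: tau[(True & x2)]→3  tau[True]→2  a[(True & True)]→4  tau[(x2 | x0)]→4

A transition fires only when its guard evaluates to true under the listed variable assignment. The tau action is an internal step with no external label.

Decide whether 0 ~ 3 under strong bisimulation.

Answer: NOT BISIMILAR

Trace:
Bisimulation quotient by refinement:
  π0 = {{0,1,2,3,4,5}}
  π1 = {{0},{1},{2,3},{4},{5}}
5 equivalence class(es) (converged in 2)
[0]={0}  [3]={2,3}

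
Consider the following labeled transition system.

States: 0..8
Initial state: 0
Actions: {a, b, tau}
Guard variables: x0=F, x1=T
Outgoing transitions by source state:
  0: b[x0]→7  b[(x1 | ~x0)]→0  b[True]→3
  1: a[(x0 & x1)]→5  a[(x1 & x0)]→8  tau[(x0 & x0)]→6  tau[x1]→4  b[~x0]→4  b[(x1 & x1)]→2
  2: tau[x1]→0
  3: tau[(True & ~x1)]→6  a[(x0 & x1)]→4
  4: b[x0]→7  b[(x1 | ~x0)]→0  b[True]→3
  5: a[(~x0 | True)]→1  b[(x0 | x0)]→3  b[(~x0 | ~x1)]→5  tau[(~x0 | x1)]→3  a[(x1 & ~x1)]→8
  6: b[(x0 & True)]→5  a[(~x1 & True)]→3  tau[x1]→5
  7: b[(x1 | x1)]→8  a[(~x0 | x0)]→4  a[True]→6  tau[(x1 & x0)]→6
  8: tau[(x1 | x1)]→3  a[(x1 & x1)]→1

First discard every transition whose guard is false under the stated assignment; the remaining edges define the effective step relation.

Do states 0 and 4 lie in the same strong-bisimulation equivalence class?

Refine partition for ~:
  π0 = {{0,1,2,3,4,5,6,7,8}}
  π1 = {{0,4},{1},{2,6},{3},{5},{7},{8}}
  π2 = {{0,4},{1},{2},{3},{5},{6},{7},{8}}
Fixed point at round 3; 8 class(es).
[0]={0,4}  [4]={0,4}

Answer: BISIMILAR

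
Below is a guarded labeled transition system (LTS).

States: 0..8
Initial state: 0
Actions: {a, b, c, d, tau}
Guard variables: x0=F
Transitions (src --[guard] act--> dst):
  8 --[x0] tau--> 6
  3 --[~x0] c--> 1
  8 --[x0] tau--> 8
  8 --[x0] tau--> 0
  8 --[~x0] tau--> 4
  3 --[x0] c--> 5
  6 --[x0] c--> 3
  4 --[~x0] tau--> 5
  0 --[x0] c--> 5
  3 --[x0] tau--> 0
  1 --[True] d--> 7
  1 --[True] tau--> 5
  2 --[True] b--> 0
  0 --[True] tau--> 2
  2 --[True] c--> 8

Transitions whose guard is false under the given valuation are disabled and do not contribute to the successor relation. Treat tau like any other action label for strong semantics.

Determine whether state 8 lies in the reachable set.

8 transition(s) survive guard evaluation.
L0 = {0}
L1 = {2}  now seen {0,2}
L2 = {8}  now seen {0,2,8}
L3 = {4}  now seen {0,2,4,8}
L4 = {5}  now seen {0,2,4,5,8}
Reachable = {0,2,4,5,8}
trace reaching 8: tau·c

Answer: REACHABLE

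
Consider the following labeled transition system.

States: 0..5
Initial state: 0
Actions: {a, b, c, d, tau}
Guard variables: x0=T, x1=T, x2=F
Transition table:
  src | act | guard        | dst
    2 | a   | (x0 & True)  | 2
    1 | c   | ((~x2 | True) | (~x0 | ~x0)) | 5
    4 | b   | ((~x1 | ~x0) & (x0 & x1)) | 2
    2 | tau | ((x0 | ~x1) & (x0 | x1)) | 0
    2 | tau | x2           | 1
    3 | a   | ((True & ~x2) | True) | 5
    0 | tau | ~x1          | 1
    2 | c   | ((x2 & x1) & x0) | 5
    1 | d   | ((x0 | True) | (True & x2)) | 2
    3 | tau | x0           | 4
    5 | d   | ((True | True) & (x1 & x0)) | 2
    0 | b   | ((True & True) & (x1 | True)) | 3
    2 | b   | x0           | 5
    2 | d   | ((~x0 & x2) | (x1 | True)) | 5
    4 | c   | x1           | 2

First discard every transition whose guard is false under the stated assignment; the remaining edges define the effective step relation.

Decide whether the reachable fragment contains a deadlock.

Answer: DEADLOCK-FREE

Trace:
Reachable = {0,2,3,4,5}
  0: b→3  [1 exit(s)]
  2: a→2  b→5  d→5  tau→0  [4 exit(s)]
  3: a→5  tau→4  [2 exit(s)]
  4: c→2  [1 exit(s)]
  5: d→2  [1 exit(s)]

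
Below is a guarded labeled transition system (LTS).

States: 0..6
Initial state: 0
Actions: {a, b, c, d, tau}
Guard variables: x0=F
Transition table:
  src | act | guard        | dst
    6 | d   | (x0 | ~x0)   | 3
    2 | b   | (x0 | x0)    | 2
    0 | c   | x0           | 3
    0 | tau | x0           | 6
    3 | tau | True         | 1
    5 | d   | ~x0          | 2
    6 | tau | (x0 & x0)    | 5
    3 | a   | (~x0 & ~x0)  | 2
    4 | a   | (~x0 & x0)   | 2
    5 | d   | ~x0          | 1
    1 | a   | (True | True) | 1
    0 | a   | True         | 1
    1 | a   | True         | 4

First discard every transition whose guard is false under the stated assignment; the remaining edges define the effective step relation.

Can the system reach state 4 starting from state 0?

8 transition(s) survive guard evaluation.
Layer 0: {0}
Layer 1: {1}  cumulative {0,1}
Layer 2: {4}  cumulative {0,1,4}
Reachable = {0,1,4}
witness 4: a·a

Answer: REACHABLE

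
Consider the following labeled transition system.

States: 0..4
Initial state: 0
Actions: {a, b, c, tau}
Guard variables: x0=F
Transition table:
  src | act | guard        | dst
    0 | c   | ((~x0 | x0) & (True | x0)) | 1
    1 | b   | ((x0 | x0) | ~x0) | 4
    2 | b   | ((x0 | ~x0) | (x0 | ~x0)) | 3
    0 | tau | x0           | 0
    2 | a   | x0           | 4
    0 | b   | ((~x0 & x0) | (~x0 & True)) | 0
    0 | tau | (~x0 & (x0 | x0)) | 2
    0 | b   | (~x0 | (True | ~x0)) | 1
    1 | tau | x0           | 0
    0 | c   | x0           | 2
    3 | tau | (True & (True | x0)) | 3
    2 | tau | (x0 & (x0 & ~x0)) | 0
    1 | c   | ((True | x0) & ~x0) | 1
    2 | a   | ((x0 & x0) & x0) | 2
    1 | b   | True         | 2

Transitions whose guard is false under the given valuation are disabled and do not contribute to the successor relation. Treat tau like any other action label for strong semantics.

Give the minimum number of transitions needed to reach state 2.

Breadth-first toward 2:
  Layer 0: {0}
  Layer 1: {1}
  Layer 2: {2,4}
first hit 2 at d=2 via b·b

Answer: 2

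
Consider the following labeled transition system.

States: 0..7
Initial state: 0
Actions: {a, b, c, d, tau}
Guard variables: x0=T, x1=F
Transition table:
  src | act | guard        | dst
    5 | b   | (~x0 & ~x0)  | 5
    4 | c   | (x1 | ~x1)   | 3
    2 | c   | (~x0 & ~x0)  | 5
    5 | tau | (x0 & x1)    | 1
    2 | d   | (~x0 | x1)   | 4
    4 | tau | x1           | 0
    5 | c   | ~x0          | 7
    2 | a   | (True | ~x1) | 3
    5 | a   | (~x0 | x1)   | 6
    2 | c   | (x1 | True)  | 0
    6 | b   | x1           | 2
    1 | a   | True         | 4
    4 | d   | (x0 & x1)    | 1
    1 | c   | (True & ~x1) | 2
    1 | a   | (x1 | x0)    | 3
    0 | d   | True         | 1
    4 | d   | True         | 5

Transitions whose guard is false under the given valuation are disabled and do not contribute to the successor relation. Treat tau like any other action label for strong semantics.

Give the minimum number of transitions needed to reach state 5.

Answer: 3

Trace:
Layered search for 5:
  Layer 0: {0}
  Layer 1: {1}
  Layer 2: {2,3,4}
  Layer 3: {5}
first hit 5 at d=3 via d·a·d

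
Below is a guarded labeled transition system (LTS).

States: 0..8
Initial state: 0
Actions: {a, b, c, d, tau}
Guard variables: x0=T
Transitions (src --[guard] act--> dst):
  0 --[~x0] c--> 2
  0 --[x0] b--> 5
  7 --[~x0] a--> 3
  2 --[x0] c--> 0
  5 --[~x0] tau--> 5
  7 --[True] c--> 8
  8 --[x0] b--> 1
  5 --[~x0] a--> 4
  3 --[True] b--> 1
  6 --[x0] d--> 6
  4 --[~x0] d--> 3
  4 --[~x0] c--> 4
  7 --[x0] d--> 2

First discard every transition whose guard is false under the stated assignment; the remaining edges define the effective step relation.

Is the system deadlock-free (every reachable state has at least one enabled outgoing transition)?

Reach set: {0,5}
  0: b→5  [1 out]
  5: ∅  [no exit]
trace reaching 5: b

Answer: DEADLOCK at state 5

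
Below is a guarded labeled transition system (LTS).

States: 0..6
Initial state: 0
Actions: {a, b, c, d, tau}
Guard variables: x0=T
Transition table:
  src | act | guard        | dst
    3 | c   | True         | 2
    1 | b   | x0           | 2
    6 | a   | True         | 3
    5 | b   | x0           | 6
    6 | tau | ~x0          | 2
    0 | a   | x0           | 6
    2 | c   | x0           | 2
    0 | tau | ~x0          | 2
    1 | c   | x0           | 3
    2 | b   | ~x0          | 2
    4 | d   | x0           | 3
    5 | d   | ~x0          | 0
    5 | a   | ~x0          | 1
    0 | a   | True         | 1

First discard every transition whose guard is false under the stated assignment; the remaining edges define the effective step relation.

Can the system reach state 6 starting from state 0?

9 transition(s) survive guard evaluation.
Layer 0: {0}
Layer 1: {1,6}  now seen {0,1,6}
Layer 2: {2,3}  now seen {0,1,2,3,6}
Reach set: {0,1,2,3,6}
witness 6: a

Answer: REACHABLE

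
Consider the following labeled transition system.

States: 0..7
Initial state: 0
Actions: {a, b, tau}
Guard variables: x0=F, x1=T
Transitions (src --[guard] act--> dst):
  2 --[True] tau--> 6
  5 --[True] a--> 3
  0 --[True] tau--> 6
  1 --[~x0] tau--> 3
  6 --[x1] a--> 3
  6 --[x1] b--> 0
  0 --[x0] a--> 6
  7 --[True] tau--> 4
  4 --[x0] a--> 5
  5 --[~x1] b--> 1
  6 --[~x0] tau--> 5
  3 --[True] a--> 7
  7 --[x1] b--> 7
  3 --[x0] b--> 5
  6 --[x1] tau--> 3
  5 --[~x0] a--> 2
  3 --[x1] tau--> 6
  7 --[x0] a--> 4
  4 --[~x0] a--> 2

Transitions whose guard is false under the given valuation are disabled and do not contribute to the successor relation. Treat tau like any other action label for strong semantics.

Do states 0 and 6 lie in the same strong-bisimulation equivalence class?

Answer: NOT BISIMILAR

Trace:
Compute ~ classes (split until stable):
  P[0] = {{0,1,2,3,4,5,6,7}}
  P[1] = {{0,1,2},{3},{4,5},{6},{7}}
  P[2] = {{0,2},{1},{3},{4},{5},{6},{7}}
Fixed point at round 3; 7 class(es).
0∈{0,2}, 6∈{6}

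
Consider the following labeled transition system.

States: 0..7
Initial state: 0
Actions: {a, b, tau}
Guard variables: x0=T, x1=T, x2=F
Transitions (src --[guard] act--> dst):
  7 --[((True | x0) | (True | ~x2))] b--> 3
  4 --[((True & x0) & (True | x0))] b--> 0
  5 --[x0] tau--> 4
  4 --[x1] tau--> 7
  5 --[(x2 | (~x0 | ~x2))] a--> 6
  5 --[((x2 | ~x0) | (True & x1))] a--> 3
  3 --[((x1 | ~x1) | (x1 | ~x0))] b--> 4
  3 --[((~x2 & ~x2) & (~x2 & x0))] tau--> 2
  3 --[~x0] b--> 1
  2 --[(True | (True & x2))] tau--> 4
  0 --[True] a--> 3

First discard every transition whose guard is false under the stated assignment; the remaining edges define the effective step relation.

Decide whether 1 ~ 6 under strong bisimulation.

Answer: BISIMILAR

Trace:
Refine partition for ~:
  P[0] = {{0,1,2,3,4,5,6,7}}
  P[1] = {{0},{1,6},{2},{3,4},{5},{7}}
  P[2] = {{0},{1,6},{2},{3},{4},{5},{7}}
7 equivalence class(es) (converged in 3)
[1]={1,6}  [6]={1,6}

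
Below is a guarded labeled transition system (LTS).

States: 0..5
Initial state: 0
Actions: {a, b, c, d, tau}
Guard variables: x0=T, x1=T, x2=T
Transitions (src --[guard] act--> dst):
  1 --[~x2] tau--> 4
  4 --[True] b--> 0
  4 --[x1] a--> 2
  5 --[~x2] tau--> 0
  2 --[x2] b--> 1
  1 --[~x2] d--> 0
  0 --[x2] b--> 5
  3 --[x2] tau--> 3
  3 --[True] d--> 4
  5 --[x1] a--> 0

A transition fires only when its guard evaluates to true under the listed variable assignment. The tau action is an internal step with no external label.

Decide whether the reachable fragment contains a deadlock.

Reach set: {0,5}
  0: b→5  [1 out]
  5: a→0  [1 out]

Answer: DEADLOCK-FREE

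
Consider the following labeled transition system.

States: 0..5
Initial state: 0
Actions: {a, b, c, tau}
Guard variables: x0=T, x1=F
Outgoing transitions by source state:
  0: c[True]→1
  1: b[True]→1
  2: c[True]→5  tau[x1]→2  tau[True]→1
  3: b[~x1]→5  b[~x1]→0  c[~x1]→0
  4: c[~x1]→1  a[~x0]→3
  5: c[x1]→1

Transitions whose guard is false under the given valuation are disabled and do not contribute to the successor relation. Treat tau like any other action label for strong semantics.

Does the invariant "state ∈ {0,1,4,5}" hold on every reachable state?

Allowed set {0,1,4,5}
Reachable = {0,1}
  0: ✓
  1: ✓

Answer: INVARIANT HOLDS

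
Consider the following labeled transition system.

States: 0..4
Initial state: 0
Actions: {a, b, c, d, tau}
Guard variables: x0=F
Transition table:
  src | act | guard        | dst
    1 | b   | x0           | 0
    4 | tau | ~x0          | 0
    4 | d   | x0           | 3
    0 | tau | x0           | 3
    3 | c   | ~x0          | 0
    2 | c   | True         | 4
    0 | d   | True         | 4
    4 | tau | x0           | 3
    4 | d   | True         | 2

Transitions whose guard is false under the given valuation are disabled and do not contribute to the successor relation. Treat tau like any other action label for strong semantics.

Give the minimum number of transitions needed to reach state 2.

BFS to 2:
  Layer 0: {0}
  Layer 1: {4}
  Layer 2: {2}
depth(2)=2, e.g. d·d

Answer: 2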